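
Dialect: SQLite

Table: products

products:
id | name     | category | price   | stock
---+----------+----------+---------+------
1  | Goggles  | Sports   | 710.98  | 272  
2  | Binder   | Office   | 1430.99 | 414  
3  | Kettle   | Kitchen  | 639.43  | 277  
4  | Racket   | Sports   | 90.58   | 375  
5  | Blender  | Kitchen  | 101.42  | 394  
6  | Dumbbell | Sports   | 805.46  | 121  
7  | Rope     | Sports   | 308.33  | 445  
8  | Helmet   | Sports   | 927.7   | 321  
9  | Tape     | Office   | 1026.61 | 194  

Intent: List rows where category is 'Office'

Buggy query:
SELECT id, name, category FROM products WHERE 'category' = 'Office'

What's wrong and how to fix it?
Bug: 'category' in single quotes is a string literal, not the column; the comparison is literal-vs-literal and never true

Fix: Reference the column as category without single quotes

Corrected query:
SELECT id, name, category FROM products WHERE category = 'Office'

Result:
id | name   | category
---+--------+---------
2  | Binder | Office  
9  | Tape   | Office  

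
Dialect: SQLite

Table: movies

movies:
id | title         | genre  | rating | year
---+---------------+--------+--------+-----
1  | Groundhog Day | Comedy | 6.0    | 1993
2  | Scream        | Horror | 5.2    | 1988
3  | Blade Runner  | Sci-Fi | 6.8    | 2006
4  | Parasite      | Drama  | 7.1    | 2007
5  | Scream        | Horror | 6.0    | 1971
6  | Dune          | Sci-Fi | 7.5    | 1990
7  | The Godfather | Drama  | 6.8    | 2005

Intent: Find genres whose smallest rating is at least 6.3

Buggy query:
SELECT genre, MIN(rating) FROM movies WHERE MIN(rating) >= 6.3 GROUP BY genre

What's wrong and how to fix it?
Bug: MIN() in WHERE is a misuse of aggregate

Fix: Replace WHERE with HAVING after the GROUP BY

Corrected query:
SELECT genre, MIN(rating) FROM movies GROUP BY genre HAVING MIN(rating) >= 6.3

Result:
genre  | MIN(rating)
-------+------------
Drama  | 6.8        
Sci-Fi | 6.8        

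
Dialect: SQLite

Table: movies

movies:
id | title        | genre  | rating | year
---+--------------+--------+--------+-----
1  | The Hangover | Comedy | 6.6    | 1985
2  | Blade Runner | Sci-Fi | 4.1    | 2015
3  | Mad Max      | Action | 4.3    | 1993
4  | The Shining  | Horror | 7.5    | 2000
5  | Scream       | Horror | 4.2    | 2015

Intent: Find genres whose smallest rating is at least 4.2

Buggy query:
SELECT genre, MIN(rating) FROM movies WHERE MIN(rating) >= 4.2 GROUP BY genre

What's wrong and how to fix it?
Bug: MIN() in WHERE is a misuse of aggregate

Fix: Use HAVING for the per-group MIN condition

Corrected query:
SELECT genre, MIN(rating) FROM movies GROUP BY genre HAVING MIN(rating) >= 4.2

Result:
genre  | MIN(rating)
-------+------------
Action | 4.3        
Comedy | 6.6        
Horror | 4.2        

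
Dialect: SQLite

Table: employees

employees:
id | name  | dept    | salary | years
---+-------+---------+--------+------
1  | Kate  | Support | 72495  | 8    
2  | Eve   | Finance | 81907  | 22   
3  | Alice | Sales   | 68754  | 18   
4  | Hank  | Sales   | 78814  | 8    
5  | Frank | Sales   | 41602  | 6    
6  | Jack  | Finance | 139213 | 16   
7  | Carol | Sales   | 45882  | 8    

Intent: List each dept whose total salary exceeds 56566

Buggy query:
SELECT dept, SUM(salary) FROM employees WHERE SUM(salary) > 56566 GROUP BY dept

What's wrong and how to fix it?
Bug: WHERE runs before GROUP BY, so aggregates aren't available there

Fix: Move the aggregate condition to a HAVING clause

Corrected query:
SELECT dept, SUM(salary) FROM employees GROUP BY dept HAVING SUM(salary) > 56566

Result:
dept    | SUM(salary)
--------+------------
Finance | 221120     
Sales   | 235052     
Support | 72495      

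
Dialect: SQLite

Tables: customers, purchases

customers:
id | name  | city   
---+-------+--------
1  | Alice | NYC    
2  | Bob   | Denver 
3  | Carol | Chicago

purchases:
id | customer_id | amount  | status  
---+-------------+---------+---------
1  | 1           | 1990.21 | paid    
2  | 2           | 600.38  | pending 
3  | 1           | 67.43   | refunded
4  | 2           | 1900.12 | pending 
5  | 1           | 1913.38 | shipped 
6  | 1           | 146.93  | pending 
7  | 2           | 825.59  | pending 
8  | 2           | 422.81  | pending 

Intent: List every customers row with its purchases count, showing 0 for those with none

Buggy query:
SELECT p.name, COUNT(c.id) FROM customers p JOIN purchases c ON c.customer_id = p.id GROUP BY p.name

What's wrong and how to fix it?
Bug: An inner join excludes parents with zero children

Fix: Use LEFT JOIN so parents without children still appear (COUNT(c.id) gives 0)

Corrected query:
SELECT p.name, COUNT(c.id) FROM customers p LEFT JOIN purchases c ON c.customer_id = p.id GROUP BY p.name

Result:
name  | COUNT(c.id)
------+------------
Alice | 4          
Bob   | 4          
Carol | 0          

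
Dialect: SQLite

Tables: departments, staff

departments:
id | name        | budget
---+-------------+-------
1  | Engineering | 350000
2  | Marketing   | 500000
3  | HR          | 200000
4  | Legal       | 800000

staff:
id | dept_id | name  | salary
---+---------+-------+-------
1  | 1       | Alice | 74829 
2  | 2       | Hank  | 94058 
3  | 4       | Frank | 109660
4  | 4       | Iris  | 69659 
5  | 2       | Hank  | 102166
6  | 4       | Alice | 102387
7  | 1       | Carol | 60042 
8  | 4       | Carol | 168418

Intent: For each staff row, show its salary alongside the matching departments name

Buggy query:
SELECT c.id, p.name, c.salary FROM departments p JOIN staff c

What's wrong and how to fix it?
Bug: Missing join condition: each staff row is matched to all departments rows instead of just its own

Fix: Add ON c.dept_id = p.id to the JOIN

Corrected query:
SELECT c.id, p.name, c.salary FROM departments p JOIN staff c ON c.dept_id = p.id

Result:
id | name        | salary
---+-------------+-------
1  | Engineering | 74829 
2  | Marketing   | 94058 
3  | Legal       | 109660
4  | Legal       | 69659 
5  | Marketing   | 102166
6  | Legal       | 102387
7  | Engineering | 60042 
8  | Legal       | 168418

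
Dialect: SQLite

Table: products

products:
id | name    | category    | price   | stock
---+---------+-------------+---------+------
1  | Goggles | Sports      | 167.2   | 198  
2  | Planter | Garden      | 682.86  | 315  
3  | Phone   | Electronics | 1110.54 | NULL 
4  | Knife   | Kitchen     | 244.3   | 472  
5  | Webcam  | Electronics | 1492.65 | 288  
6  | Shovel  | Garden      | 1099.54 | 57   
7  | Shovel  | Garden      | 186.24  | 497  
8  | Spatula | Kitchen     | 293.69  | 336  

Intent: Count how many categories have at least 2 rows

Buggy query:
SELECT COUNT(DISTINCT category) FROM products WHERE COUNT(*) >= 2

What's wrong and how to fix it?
Bug: COUNT(*) cannot appear in WHERE; the per-group count doesn't exist yet

Fix: Use a subquery that GROUPs and filters with HAVING, then count its rows

Corrected query:
SELECT COUNT(*) FROM (SELECT category FROM products GROUP BY category HAVING COUNT(*) >= 2)

Result:
COUNT(*)
--------
3       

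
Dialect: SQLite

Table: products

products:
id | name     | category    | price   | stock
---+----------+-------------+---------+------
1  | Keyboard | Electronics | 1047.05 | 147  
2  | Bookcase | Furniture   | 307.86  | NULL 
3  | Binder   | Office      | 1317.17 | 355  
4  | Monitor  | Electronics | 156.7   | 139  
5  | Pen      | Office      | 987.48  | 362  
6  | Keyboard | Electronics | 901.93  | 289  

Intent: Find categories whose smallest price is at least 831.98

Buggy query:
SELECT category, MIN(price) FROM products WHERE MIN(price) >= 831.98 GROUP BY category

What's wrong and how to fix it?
Bug: MIN() in WHERE is a misuse of aggregate

Fix: Replace WHERE with HAVING after the GROUP BY

Corrected query:
SELECT category, MIN(price) FROM products GROUP BY category HAVING MIN(price) >= 831.98

Result:
category | MIN(price)
---------+-----------
Office   | 987.48    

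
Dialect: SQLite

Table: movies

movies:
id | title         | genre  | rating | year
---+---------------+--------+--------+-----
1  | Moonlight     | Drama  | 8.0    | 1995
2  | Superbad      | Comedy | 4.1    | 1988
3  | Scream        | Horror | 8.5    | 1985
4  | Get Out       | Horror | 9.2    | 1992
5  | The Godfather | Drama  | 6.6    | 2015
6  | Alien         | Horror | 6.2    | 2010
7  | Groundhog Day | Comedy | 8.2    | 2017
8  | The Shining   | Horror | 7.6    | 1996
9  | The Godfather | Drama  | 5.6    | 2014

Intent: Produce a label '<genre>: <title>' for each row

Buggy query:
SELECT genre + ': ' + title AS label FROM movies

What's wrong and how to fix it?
Bug: SQLite uses || for string concatenation; + coerces text to numbers (yielding 0)

Fix: Replace + with || to concatenate text

Corrected query:
SELECT genre || ': ' || title AS label FROM movies

Result:
label                
---------------------
Drama: Moonlight     
Comedy: Superbad     
Horror: Scream       
Horror: Get Out      
Drama: The Godfather 
Horror: Alien        
Comedy: Groundhog Day
Horror: The Shining  
Drama: The Godfather 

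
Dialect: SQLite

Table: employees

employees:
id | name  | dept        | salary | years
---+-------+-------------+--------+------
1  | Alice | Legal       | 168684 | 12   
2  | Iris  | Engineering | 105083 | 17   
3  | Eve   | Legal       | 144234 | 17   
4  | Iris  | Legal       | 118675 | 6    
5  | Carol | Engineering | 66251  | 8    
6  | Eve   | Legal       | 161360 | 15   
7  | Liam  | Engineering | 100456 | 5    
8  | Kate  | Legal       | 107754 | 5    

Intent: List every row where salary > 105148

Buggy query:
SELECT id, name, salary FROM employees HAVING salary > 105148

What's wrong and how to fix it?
Bug: This is a non-aggregate query (no GROUP BY, no aggregates), so in SQLite the HAVING clause is invalid here; a row-level condition belongs in WHERE

Fix: Replace HAVING with WHERE since the condition applies to individual rows

Corrected query:
SELECT id, name, salary FROM employees WHERE salary > 105148

Result:
id | name  | salary
---+-------+-------
1  | Alice | 168684
3  | Eve   | 144234
4  | Iris  | 118675
6  | Eve   | 161360
8  | Kate  | 107754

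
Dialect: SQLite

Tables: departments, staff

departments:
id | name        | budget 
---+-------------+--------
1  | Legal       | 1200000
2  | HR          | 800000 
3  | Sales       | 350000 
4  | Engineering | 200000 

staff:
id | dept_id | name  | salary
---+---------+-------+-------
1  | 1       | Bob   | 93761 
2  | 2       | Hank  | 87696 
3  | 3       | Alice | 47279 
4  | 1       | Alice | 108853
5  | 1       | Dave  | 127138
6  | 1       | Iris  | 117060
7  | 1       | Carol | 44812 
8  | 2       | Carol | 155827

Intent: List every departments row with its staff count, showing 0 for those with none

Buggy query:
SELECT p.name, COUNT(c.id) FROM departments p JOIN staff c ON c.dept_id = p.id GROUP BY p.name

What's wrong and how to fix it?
Bug: INNER JOIN drops departments rows that have no matching staff rows

Fix: Use LEFT JOIN so parents without children still appear (COUNT(c.id) gives 0)

Corrected query:
SELECT p.name, COUNT(c.id) FROM departments p LEFT JOIN staff c ON c.dept_id = p.id GROUP BY p.name

Result:
name        | COUNT(c.id)
------------+------------
Engineering | 0          
HR          | 2          
Legal       | 5          
Sales       | 1          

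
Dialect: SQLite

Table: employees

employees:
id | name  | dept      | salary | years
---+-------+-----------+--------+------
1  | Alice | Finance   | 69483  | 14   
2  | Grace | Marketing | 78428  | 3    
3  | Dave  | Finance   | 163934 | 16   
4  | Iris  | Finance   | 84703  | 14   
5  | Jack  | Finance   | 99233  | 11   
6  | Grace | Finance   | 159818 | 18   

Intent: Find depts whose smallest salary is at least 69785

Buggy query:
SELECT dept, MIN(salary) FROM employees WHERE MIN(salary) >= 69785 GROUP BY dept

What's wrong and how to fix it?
Bug: MIN() in WHERE is a misuse of aggregate

Fix: Replace WHERE with HAVING after the GROUP BY

Corrected query:
SELECT dept, MIN(salary) FROM employees GROUP BY dept HAVING MIN(salary) >= 69785

Result:
dept      | MIN(salary)
----------+------------
Marketing | 78428      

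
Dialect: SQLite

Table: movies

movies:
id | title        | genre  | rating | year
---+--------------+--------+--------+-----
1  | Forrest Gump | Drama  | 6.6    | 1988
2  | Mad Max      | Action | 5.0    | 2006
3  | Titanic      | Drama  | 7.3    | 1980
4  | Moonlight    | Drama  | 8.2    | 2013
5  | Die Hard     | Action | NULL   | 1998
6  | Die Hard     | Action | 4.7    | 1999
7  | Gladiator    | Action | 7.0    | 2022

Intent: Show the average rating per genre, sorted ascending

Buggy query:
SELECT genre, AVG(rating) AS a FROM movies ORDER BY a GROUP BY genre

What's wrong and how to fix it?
Bug: GROUP BY must precede ORDER BY

Fix: Reorder: SELECT … FROM … GROUP BY … ORDER BY …

Corrected query:
SELECT genre, AVG(rating) AS a FROM movies GROUP BY genre ORDER BY a

Result:
genre  | a       
-------+---------
Action | 5.566667
Drama  | 7.366667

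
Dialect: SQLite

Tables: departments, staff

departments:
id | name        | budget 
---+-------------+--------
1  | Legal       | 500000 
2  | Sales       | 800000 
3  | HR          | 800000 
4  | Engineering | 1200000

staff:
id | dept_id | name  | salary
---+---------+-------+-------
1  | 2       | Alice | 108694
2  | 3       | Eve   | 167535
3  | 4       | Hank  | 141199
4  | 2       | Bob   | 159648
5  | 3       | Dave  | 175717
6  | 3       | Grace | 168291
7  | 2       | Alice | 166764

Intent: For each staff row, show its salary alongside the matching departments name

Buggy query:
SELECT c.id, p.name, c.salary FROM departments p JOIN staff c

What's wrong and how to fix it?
Bug: JOIN with no ON clause produces a cartesian product; every staff row pairs with every departments row

Fix: Add ON c.dept_id = p.id to the JOIN

Corrected query:
SELECT c.id, p.name, c.salary FROM departments p JOIN staff c ON c.dept_id = p.id

Result:
id | name        | salary
---+-------------+-------
1  | Sales       | 108694
2  | HR          | 167535
3  | Engineering | 141199
4  | Sales       | 159648
5  | HR          | 175717
6  | HR          | 168291
7  | Sales       | 166764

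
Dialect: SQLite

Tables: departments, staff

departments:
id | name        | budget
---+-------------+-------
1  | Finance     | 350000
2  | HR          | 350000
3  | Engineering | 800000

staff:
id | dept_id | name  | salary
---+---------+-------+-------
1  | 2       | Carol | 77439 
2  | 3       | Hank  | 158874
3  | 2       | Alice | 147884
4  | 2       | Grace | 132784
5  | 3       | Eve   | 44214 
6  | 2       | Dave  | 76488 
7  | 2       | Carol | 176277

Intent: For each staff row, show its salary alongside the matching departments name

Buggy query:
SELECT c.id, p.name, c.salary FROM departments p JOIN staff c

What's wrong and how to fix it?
Bug: JOIN with no ON clause produces a cartesian product; every staff row pairs with every departments row

Fix: Specify the join condition linking the foreign key to the parent id

Corrected query:
SELECT c.id, p.name, c.salary FROM departments p JOIN staff c ON c.dept_id = p.id

Result:
id | name        | salary
---+-------------+-------
1  | HR          | 77439 
2  | Engineering | 158874
3  | HR          | 147884
4  | HR          | 132784
5  | Engineering | 44214 
6  | HR          | 76488 
7  | HR          | 176277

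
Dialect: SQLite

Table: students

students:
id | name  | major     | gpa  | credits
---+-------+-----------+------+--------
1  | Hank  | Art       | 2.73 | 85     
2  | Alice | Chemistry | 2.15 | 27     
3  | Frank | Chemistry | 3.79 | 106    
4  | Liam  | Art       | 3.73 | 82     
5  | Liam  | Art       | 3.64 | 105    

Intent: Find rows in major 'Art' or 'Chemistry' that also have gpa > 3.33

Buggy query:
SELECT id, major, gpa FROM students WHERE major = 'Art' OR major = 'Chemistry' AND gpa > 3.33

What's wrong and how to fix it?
Bug: Without parentheses, AND is evaluated before OR, so the gpa filter only applies to the 'Chemistry' branch

Fix: Add parentheses around the OR so the AND applies to both alternatives

Corrected query:
SELECT id, major, gpa FROM students WHERE (major = 'Art' OR major = 'Chemistry') AND gpa > 3.33

Result:
id | major     | gpa 
---+-----------+-----
3  | Chemistry | 3.79
4  | Art       | 3.73
5  | Art       | 3.64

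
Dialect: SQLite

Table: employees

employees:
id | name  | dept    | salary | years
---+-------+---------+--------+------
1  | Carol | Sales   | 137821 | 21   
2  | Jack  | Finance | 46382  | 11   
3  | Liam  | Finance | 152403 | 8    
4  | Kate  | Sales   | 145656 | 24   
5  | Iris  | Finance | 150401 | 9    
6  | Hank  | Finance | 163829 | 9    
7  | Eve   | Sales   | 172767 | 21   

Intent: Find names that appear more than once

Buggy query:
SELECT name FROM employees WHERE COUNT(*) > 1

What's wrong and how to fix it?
Bug: COUNT(*) is an aggregate and cannot be used in WHERE

Fix: GROUP BY name, then filter groups with HAVING COUNT(*) > 1

Corrected query:
SELECT name FROM employees GROUP BY name HAVING COUNT(*) > 1

Result:
(no rows)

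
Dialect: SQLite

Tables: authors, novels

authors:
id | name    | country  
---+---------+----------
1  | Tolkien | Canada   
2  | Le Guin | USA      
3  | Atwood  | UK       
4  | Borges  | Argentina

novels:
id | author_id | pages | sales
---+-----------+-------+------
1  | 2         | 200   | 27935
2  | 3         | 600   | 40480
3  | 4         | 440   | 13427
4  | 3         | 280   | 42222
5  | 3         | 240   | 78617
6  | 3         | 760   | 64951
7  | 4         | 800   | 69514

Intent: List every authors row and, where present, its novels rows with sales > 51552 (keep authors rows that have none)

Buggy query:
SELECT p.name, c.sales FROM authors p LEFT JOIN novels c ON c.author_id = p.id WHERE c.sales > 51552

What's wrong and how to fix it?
Bug: A WHERE condition on the right-hand table after LEFT JOIN drops unmatched parents

Fix: Put 'c.sales > 51552' in the JOIN's ON clause instead of WHERE

Corrected query:
SELECT p.name, c.sales FROM authors p LEFT JOIN novels c ON c.author_id = p.id AND c.sales > 51552

Result:
name    | sales
--------+------
Tolkien | NULL 
Le Guin | NULL 
Atwood  | 64951
Atwood  | 78617
Borges  | 69514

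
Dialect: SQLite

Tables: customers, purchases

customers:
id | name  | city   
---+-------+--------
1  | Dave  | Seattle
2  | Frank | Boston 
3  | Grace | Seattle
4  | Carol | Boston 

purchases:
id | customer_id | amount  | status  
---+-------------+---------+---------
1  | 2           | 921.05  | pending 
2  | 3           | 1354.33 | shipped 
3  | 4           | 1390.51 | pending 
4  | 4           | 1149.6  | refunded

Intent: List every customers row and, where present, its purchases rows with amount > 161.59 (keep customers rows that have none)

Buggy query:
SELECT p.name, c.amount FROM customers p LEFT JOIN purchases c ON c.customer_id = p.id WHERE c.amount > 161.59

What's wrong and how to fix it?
Bug: A WHERE condition on the right-hand table after LEFT JOIN drops unmatched parents

Fix: Move the right-table condition into the ON clause so unmatched parents are kept

Corrected query:
SELECT p.name, c.amount FROM customers p LEFT JOIN purchases c ON c.customer_id = p.id AND c.amount > 161.59

Result:
name  | amount 
------+--------
Dave  | NULL   
Frank | 921.05 
Grace | 1354.33
Carol | 1149.6 
Carol | 1390.51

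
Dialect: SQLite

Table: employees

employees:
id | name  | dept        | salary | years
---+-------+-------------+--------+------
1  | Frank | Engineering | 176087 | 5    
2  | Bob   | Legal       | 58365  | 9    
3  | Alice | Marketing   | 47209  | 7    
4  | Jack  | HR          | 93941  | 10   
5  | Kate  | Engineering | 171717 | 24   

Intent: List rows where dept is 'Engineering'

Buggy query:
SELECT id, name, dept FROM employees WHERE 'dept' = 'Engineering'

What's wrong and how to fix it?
Bug: Single quotes denote string literals in SQL; the column name is being compared as a constant string

Fix: Remove the quotes around the column name (or use double quotes for an identifier)

Corrected query:
SELECT id, name, dept FROM employees WHERE dept = 'Engineering'

Result:
id | name  | dept       
---+-------+------------
1  | Frank | Engineering
5  | Kate  | Engineering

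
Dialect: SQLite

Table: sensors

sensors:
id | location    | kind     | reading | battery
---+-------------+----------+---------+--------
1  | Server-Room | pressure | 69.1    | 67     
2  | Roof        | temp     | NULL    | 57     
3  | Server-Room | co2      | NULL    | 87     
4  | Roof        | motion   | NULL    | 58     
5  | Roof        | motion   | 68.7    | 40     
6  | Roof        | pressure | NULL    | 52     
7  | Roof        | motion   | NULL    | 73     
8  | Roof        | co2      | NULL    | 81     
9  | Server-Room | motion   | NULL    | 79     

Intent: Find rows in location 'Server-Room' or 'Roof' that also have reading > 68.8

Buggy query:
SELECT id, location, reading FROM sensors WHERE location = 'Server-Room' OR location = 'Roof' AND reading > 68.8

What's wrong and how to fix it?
Bug: Without parentheses, AND is evaluated before OR, so the reading filter only applies to the 'Roof' branch

Fix: Add parentheses around the OR so the AND applies to both alternatives

Corrected query:
SELECT id, location, reading FROM sensors WHERE (location = 'Server-Room' OR location = 'Roof') AND reading > 68.8

Result:
id | location    | reading
---+-------------+--------
1  | Server-Room | 69.1   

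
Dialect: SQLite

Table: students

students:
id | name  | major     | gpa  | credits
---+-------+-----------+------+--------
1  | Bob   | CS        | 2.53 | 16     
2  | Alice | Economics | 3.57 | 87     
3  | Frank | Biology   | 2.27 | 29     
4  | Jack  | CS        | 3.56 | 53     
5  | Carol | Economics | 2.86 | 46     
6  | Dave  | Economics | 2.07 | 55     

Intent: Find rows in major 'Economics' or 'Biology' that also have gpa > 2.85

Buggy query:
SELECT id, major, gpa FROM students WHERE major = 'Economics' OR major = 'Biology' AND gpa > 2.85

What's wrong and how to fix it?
Bug: AND binds tighter than OR, so this parses as major = 'Economics' OR (major = 'Biology' AND gpa > 2.85)

Fix: Group the OR with parentheses (or use IN), then AND the threshold

Corrected query:
SELECT id, major, gpa FROM students WHERE (major = 'Economics' OR major = 'Biology') AND gpa > 2.85

Result:
id | major     | gpa 
---+-----------+-----
2  | Economics | 3.57
5  | Economics | 2.86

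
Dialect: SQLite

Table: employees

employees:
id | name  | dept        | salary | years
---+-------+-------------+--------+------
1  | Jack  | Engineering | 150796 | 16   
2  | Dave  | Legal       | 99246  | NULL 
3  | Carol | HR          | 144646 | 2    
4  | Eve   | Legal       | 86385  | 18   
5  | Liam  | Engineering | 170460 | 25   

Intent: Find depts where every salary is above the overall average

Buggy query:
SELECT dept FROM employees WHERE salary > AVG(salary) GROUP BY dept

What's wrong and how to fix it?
Bug: AVG() is an aggregate; it can't sit directly in WHERE

Fix: Compute the overall average in a scalar subquery and compare each group's MIN against it in HAVING

Corrected query:
SELECT dept FROM employees GROUP BY dept HAVING MIN(salary) > (SELECT AVG(salary) FROM employees)

Result:
dept       
-----------
Engineering
HR         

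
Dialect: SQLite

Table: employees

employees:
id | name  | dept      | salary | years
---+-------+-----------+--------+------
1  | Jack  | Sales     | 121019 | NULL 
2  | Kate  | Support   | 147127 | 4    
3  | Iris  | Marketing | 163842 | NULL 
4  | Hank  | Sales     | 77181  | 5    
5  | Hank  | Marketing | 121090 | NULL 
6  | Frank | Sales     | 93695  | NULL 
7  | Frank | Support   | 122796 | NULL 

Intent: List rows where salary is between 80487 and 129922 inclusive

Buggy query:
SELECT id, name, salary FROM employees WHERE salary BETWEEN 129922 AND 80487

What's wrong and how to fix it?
Bug: The bounds are reversed; BETWEEN a AND b requires a <= b to match anything

Fix: Write BETWEEN 80487 AND 129922

Corrected query:
SELECT id, name, salary FROM employees WHERE salary BETWEEN 80487 AND 129922

Result:
id | name  | salary
---+-------+-------
1  | Jack  | 121019
5  | Hank  | 121090
6  | Frank | 93695 
7  | Frank | 122796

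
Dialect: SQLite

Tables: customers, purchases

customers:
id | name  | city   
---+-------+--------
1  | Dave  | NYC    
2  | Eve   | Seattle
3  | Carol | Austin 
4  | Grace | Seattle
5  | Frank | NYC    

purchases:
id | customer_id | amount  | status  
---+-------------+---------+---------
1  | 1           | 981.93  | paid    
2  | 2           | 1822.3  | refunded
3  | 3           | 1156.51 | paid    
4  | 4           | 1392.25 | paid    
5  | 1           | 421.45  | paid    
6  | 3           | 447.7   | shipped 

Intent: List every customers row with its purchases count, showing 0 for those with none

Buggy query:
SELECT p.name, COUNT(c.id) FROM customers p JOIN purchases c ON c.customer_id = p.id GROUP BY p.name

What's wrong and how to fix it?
Bug: INNER JOIN drops customers rows that have no matching purchases rows

Fix: Switch to LEFT JOIN to retain unmatched parent rows

Corrected query:
SELECT p.name, COUNT(c.id) FROM customers p LEFT JOIN purchases c ON c.customer_id = p.id GROUP BY p.name

Result:
name  | COUNT(c.id)
------+------------
Carol | 2          
Dave  | 2          
Eve   | 1          
Frank | 0          
Grace | 1          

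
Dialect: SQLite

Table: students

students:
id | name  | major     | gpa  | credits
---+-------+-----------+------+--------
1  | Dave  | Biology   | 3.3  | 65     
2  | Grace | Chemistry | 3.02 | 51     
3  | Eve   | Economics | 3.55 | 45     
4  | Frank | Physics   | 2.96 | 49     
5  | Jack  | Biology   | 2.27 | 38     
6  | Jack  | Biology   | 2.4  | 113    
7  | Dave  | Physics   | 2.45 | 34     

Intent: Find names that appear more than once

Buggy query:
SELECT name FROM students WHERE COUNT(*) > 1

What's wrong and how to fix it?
Bug: COUNT(*) is an aggregate and cannot be used in WHERE

Fix: GROUP BY name, then filter groups with HAVING COUNT(*) > 1

Corrected query:
SELECT name FROM students GROUP BY name HAVING COUNT(*) > 1

Result:
name
----
Dave
Jack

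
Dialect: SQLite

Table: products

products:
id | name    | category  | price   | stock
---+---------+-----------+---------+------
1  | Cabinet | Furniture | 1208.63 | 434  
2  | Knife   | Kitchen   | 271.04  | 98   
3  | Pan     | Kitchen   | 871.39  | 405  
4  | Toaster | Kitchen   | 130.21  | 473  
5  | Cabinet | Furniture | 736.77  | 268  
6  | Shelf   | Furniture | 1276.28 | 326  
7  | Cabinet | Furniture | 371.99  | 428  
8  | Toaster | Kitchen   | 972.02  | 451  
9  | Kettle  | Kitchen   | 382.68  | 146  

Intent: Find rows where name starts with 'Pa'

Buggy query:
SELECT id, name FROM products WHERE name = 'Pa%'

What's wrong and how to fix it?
Bug: '=' compares the literal string including the % character; pattern matching needs LIKE

Fix: Use LIKE for wildcard pattern matching

Corrected query:
SELECT id, name FROM products WHERE name LIKE 'Pa%'

Result:
id | name
---+-----
3  | Pan 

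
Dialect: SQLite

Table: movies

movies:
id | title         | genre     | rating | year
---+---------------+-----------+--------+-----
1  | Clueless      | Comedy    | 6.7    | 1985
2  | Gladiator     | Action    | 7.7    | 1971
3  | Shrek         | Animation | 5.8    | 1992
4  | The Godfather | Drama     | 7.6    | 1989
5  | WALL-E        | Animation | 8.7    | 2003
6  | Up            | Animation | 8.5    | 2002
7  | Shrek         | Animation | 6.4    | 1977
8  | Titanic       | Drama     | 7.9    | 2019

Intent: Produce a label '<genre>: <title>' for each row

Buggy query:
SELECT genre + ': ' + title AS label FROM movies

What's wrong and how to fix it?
Bug: '+' is numeric addition; on text columns SQLite converts them to 0 instead of concatenating

Fix: Replace + with || to concatenate text

Corrected query:
SELECT genre || ': ' || title AS label FROM movies

Result:
label               
--------------------
Comedy: Clueless    
Action: Gladiator   
Animation: Shrek    
Drama: The Godfather
Animation: WALL-E   
Animation: Up       
Animation: Shrek    
Drama: Titanic      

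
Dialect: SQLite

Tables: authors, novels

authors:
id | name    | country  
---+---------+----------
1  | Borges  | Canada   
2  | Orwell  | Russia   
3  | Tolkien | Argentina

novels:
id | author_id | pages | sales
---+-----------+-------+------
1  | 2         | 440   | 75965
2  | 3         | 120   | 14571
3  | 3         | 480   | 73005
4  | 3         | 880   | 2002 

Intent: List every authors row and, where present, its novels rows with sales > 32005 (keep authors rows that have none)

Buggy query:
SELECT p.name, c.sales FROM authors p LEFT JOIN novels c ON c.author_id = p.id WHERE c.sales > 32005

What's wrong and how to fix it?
Bug: Filtering c.sales in WHERE discards the NULL rows produced by LEFT JOIN, turning it into an inner join

Fix: Put 'c.sales > 32005' in the JOIN's ON clause instead of WHERE

Corrected query:
SELECT p.name, c.sales FROM authors p LEFT JOIN novels c ON c.author_id = p.id AND c.sales > 32005

Result:
name    | sales
--------+------
Borges  | NULL 
Orwell  | 75965
Tolkien | 73005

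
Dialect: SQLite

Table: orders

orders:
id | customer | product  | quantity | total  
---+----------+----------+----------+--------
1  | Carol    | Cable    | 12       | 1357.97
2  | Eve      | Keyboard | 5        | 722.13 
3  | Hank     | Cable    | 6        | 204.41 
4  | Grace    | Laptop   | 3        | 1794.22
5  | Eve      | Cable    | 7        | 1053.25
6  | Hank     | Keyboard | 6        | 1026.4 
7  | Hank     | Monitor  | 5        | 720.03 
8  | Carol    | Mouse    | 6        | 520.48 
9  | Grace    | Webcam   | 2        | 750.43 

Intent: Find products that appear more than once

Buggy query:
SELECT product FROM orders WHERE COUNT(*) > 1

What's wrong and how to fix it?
Bug: COUNT(*) is an aggregate and cannot be used in WHERE

Fix: GROUP BY product, then filter groups with HAVING COUNT(*) > 1

Corrected query:
SELECT product FROM orders GROUP BY product HAVING COUNT(*) > 1

Result:
product 
--------
Cable   
Keyboard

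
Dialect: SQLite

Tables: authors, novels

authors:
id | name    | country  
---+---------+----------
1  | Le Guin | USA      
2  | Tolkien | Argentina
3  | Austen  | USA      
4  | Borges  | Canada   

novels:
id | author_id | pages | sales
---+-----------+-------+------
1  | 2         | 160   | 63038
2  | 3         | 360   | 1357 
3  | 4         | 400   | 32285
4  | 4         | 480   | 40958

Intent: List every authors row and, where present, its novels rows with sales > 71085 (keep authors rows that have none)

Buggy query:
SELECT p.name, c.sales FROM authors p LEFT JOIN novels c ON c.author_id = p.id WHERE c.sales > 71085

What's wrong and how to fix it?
Bug: Filtering c.sales in WHERE discards the NULL rows produced by LEFT JOIN, turning it into an inner join

Fix: Move the right-table condition into the ON clause so unmatched parents are kept

Corrected query:
SELECT p.name, c.sales FROM authors p LEFT JOIN novels c ON c.author_id = p.id AND c.sales > 71085

Result:
name    | sales
--------+------
Le Guin | NULL 
Tolkien | NULL 
Austen  | NULL 
Borges  | NULL 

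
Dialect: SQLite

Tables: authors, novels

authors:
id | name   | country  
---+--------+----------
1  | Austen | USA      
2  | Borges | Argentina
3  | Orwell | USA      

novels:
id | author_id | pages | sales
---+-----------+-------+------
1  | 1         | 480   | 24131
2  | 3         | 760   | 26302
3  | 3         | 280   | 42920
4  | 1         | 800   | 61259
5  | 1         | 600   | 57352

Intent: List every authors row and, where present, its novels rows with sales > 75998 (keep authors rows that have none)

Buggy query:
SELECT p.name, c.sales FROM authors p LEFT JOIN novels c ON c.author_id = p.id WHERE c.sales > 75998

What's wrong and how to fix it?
Bug: Filtering c.sales in WHERE discards the NULL rows produced by LEFT JOIN, turning it into an inner join

Fix: Put 'c.sales > 75998' in the JOIN's ON clause instead of WHERE

Corrected query:
SELECT p.name, c.sales FROM authors p LEFT JOIN novels c ON c.author_id = p.id AND c.sales > 75998

Result:
name   | sales
-------+------
Austen | NULL 
Borges | NULL 
Orwell | NULL 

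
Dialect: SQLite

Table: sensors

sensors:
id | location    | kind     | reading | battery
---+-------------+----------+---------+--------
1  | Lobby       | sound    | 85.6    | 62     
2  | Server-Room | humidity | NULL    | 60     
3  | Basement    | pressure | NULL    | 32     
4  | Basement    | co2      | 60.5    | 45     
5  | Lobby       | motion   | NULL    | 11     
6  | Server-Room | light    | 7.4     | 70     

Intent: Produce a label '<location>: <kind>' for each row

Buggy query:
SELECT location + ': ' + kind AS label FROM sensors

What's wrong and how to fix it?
Bug: SQLite uses || for string concatenation; + coerces text to numbers (yielding 0)

Fix: Use the || operator for string concatenation

Corrected query:
SELECT location || ': ' || kind AS label FROM sensors

Result:
label                
---------------------
Lobby: sound         
Server-Room: humidity
Basement: pressure   
Basement: co2        
Lobby: motion        
Server-Room: light   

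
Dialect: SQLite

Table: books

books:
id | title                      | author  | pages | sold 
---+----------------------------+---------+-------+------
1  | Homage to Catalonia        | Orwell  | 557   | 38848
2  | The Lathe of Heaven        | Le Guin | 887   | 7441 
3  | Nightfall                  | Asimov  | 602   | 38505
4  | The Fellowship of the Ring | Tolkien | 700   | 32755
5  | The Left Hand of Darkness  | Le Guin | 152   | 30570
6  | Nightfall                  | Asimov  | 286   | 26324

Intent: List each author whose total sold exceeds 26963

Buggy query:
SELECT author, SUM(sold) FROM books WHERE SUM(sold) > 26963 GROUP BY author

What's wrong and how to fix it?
Bug: WHERE runs before GROUP BY, so aggregates aren't available there

Fix: Move the aggregate condition to a HAVING clause

Corrected query:
SELECT author, SUM(sold) FROM books GROUP BY author HAVING SUM(sold) > 26963

Result:
author  | SUM(sold)
--------+----------
Asimov  | 64829    
Le Guin | 38011    
Orwell  | 38848    
Tolkien | 32755    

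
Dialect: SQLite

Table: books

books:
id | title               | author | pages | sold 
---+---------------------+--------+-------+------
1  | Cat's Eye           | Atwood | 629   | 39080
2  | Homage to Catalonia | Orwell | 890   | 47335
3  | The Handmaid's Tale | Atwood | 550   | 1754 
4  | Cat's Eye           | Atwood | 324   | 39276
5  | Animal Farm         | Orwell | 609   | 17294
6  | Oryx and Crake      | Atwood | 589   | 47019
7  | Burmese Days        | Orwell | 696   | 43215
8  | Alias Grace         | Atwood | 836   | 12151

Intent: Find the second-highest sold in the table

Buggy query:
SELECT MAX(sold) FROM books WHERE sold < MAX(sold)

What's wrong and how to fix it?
Bug: MAX(sold) on the right of the comparison is an aggregate-in-WHERE error

Fix: Compute the overall MAX in a subquery, then take MAX of rows below it

Corrected query:
SELECT MAX(sold) FROM books WHERE sold < (SELECT MAX(sold) FROM books)

Result:
MAX(sold)
---------
47019    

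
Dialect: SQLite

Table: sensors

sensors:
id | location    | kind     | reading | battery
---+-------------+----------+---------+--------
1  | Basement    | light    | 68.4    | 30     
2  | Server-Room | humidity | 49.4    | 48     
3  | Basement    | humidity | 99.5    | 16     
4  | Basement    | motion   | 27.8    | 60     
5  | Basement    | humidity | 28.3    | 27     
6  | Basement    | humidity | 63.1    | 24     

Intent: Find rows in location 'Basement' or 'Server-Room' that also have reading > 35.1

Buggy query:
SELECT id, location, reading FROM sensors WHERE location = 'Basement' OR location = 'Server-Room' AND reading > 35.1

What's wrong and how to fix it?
Bug: AND binds tighter than OR, so this parses as location = 'Basement' OR (location = 'Server-Room' AND reading > 35.1)

Fix: Add parentheses around the OR so the AND applies to both alternatives

Corrected query:
SELECT id, location, reading FROM sensors WHERE (location = 'Basement' OR location = 'Server-Room') AND reading > 35.1

Result:
id | location    | reading
---+-------------+--------
1  | Basement    | 68.4   
2  | Server-Room | 49.4   
3  | Basement    | 99.5   
6  | Basement    | 63.1   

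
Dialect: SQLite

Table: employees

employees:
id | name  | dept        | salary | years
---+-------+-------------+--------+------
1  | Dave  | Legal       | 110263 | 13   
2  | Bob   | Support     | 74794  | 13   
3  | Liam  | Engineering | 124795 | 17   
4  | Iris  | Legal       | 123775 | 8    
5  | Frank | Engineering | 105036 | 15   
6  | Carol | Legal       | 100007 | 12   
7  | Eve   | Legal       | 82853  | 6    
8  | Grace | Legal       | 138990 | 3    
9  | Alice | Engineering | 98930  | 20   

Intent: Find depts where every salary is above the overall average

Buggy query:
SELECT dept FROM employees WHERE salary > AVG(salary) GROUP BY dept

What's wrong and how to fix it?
Bug: WHERE evaluates per row before aggregation, so AVG() is unavailable

Fix: Use a subquery for AVG and a HAVING MIN(...) filter so the condition holds for every row in the group

Corrected query:
SELECT dept FROM employees GROUP BY dept HAVING MIN(salary) > (SELECT AVG(salary) FROM employees)

Result:
(no rows)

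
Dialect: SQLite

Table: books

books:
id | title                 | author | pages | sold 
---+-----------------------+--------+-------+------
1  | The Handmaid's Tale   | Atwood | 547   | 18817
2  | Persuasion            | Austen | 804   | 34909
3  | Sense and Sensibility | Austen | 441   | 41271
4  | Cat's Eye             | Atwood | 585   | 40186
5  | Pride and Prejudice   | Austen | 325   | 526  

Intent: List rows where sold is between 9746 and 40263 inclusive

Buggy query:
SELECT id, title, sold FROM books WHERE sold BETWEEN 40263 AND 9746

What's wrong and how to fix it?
Bug: The bounds are reversed; BETWEEN a AND b requires a <= b to match anything

Fix: Swap the bounds so the smaller value comes first

Corrected query:
SELECT id, title, sold FROM books WHERE sold BETWEEN 9746 AND 40263

Result:
id | title               | sold 
---+---------------------+------
1  | The Handmaid's Tale | 18817
2  | Persuasion          | 34909
4  | Cat's Eye           | 40186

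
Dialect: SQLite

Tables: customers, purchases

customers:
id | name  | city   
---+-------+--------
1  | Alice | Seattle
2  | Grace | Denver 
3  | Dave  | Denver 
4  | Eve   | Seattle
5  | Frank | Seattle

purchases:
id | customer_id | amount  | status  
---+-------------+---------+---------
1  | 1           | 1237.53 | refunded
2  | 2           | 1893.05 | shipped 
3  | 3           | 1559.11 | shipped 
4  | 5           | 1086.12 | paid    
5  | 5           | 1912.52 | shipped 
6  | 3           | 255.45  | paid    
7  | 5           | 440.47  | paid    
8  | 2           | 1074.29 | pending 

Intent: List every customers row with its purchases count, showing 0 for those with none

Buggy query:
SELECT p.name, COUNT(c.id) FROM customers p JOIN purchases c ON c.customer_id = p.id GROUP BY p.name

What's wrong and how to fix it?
Bug: An inner join excludes parents with zero children

Fix: Switch to LEFT JOIN to retain unmatched parent rows

Corrected query:
SELECT p.name, COUNT(c.id) FROM customers p LEFT JOIN purchases c ON c.customer_id = p.id GROUP BY p.name

Result:
name  | COUNT(c.id)
------+------------
Alice | 1          
Dave  | 2          
Eve   | 0          
Frank | 3          
Grace | 2          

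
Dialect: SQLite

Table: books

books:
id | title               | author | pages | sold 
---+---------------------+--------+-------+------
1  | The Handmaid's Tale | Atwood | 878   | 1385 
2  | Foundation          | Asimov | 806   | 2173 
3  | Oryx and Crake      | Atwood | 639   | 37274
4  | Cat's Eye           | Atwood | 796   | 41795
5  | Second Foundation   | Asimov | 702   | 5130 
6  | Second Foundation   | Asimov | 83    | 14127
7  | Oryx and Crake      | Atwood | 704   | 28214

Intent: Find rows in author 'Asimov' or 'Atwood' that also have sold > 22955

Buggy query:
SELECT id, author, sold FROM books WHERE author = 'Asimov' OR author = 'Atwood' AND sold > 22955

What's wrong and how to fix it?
Bug: AND binds tighter than OR, so this parses as author = 'Asimov' OR (author = 'Atwood' AND sold > 22955)

Fix: Add parentheses around the OR so the AND applies to both alternatives

Corrected query:
SELECT id, author, sold FROM books WHERE (author = 'Asimov' OR author = 'Atwood') AND sold > 22955

Result:
id | author | sold 
---+--------+------
3  | Atwood | 37274
4  | Atwood | 41795
7  | Atwood | 28214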